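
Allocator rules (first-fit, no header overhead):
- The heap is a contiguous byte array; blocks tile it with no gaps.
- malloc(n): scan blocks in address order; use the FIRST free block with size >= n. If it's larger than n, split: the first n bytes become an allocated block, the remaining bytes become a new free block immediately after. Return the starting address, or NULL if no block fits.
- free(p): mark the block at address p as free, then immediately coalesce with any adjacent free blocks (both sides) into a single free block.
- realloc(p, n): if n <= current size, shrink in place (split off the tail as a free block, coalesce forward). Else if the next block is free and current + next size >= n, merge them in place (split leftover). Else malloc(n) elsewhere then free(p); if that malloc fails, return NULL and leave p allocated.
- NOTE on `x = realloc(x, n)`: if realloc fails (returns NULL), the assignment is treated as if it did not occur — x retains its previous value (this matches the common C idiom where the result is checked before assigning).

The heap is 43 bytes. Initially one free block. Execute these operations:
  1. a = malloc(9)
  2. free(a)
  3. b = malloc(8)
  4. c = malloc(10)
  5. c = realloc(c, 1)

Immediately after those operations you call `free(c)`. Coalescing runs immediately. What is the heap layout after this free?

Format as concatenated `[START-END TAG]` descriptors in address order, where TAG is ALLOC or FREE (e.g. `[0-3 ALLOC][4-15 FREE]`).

Op 1: a = malloc(9) -> a = 0; heap: [0-8 ALLOC][9-42 FREE]
Op 2: free(a) -> (freed a); heap: [0-42 FREE]
Op 3: b = malloc(8) -> b = 0; heap: [0-7 ALLOC][8-42 FREE]
Op 4: c = malloc(10) -> c = 8; heap: [0-7 ALLOC][8-17 ALLOC][18-42 FREE]
Op 5: c = realloc(c, 1) -> c = 8; heap: [0-7 ALLOC][8-8 ALLOC][9-42 FREE]
free(c): c = 8 -> block [8-8 ALLOC]; mark free, coalesce with adjacent free neighbors -> [0-7 ALLOC][8-42 FREE]

Answer: [0-7 ALLOC][8-42 FREE]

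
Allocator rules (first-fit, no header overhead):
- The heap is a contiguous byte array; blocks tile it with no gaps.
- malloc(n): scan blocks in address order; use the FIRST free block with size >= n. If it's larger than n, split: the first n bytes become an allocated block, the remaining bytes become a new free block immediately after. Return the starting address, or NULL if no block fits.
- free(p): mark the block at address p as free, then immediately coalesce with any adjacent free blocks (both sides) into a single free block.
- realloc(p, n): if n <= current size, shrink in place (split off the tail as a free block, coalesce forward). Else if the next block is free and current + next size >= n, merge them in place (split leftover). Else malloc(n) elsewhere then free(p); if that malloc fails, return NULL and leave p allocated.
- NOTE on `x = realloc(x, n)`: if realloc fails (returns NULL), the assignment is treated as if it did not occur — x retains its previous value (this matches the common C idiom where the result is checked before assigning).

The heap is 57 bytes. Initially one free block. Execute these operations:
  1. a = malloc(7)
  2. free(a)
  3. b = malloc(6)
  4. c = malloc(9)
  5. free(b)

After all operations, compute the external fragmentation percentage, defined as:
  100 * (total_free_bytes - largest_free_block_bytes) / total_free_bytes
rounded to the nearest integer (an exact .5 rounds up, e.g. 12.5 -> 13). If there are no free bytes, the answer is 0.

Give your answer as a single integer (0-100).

Op 1: a = malloc(7) -> a = 0; heap: [0-6 ALLOC][7-56 FREE]
Op 2: free(a) -> (freed a); heap: [0-56 FREE]
Op 3: b = malloc(6) -> b = 0; heap: [0-5 ALLOC][6-56 FREE]
Op 4: c = malloc(9) -> c = 6; heap: [0-5 ALLOC][6-14 ALLOC][15-56 FREE]
Op 5: free(b) -> (freed b); heap: [0-5 FREE][6-14 ALLOC][15-56 FREE]
Free blocks: [6 42] total_free=48 largest=42 -> 100*(48-42)/48 = 600/48 = 12.5 -> rounds to 13

Answer: 13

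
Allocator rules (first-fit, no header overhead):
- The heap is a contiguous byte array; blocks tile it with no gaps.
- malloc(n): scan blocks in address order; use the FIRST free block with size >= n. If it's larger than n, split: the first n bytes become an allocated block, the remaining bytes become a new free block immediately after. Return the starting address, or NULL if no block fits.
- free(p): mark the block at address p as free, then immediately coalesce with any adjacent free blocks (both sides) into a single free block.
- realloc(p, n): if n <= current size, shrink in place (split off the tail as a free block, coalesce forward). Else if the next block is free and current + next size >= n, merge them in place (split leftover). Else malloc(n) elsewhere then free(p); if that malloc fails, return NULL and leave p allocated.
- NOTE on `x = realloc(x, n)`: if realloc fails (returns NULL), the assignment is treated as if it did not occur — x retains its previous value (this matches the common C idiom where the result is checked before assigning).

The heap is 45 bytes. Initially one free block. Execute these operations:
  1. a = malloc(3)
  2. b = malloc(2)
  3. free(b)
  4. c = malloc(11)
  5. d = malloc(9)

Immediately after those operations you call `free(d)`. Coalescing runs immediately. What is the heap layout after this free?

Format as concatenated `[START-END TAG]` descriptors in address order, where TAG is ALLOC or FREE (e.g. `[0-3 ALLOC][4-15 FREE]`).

Op 1: a = malloc(3) -> a = 0; heap: [0-2 ALLOC][3-44 FREE]
Op 2: b = malloc(2) -> b = 3; heap: [0-2 ALLOC][3-4 ALLOC][5-44 FREE]
Op 3: free(b) -> (freed b); heap: [0-2 ALLOC][3-44 FREE]
Op 4: c = malloc(11) -> c = 3; heap: [0-2 ALLOC][3-13 ALLOC][14-44 FREE]
Op 5: d = malloc(9) -> d = 14; heap: [0-2 ALLOC][3-13 ALLOC][14-22 ALLOC][23-44 FREE]
free(d): d = 14 -> block [14-22 ALLOC]; mark free, coalesce with adjacent free neighbors -> [0-2 ALLOC][3-13 ALLOC][14-44 FREE]

Answer: [0-2 ALLOC][3-13 ALLOC][14-44 FREE]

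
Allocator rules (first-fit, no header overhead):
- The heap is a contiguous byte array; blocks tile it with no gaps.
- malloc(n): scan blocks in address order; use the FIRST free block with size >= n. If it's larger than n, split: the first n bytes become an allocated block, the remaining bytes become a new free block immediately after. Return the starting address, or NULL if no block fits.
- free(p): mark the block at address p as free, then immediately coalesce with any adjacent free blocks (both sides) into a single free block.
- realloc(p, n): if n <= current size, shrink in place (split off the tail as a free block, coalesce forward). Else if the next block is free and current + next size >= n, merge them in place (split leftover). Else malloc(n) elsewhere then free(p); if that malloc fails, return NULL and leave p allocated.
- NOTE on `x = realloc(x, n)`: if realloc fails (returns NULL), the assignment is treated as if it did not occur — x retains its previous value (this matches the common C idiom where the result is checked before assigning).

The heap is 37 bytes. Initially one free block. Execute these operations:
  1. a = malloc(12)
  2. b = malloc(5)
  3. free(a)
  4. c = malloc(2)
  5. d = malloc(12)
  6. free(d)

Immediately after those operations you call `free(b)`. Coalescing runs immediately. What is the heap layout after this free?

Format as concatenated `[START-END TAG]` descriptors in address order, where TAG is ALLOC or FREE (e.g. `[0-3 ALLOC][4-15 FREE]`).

Answer: [0-1 ALLOC][2-36 FREE]

Derivation:
Op 1: a = malloc(12) -> a = 0; heap: [0-11 ALLOC][12-36 FREE]
Op 2: b = malloc(5) -> b = 12; heap: [0-11 ALLOC][12-16 ALLOC][17-36 FREE]
Op 3: free(a) -> (freed a); heap: [0-11 FREE][12-16 ALLOC][17-36 FREE]
Op 4: c = malloc(2) -> c = 0; heap: [0-1 ALLOC][2-11 FREE][12-16 ALLOC][17-36 FREE]
Op 5: d = malloc(12) -> d = 17; heap: [0-1 ALLOC][2-11 FREE][12-16 ALLOC][17-28 ALLOC][29-36 FREE]
Op 6: free(d) -> (freed d); heap: [0-1 ALLOC][2-11 FREE][12-16 ALLOC][17-36 FREE]
free(b): b = 12 -> block [12-16 ALLOC]; mark free, coalesce with adjacent free neighbors -> [0-1 ALLOC][2-36 FREE]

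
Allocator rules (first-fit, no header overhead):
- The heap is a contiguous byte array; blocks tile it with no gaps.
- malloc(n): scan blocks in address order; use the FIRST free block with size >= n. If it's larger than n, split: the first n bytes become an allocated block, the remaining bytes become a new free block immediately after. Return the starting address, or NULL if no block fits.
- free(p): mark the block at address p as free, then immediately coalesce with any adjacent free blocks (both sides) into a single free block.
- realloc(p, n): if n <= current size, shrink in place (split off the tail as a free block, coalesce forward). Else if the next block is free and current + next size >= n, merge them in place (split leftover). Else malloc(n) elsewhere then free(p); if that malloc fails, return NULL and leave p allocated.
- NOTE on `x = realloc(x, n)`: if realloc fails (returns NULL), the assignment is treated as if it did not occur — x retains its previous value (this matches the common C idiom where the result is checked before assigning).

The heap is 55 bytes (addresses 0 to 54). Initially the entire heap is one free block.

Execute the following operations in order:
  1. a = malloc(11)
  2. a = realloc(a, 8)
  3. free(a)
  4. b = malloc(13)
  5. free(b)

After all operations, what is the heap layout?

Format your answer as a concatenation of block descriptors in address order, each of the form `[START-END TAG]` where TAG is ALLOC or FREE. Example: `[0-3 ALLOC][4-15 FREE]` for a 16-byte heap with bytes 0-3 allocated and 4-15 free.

Answer: [0-54 FREE]

Derivation:
Op 1: a = malloc(11) -> a = 0; heap: [0-10 ALLOC][11-54 FREE]
Op 2: a = realloc(a, 8) -> a = 0; heap: [0-7 ALLOC][8-54 FREE]
Op 3: free(a) -> (freed a); heap: [0-54 FREE]
Op 4: b = malloc(13) -> b = 0; heap: [0-12 ALLOC][13-54 FREE]
Op 5: free(b) -> (freed b); heap: [0-54 FREE]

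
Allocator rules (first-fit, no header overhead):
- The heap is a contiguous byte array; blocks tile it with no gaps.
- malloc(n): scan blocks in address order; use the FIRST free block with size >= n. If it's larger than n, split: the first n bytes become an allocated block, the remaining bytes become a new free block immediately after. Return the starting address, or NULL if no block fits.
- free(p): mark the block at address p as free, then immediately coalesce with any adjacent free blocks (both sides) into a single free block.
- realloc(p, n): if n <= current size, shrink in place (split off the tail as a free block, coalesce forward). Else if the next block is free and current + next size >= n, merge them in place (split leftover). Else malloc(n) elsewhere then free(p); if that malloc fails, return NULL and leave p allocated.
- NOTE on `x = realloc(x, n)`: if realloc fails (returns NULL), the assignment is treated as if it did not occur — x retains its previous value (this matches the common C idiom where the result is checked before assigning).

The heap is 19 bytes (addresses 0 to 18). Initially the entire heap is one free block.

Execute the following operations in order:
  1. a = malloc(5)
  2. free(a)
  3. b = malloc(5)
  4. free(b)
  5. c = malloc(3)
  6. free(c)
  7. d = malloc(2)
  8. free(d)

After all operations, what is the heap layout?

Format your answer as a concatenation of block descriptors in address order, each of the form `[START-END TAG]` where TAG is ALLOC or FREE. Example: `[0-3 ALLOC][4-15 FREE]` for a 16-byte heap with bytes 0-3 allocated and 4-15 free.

Answer: [0-18 FREE]

Derivation:
Op 1: a = malloc(5) -> a = 0; heap: [0-4 ALLOC][5-18 FREE]
Op 2: free(a) -> (freed a); heap: [0-18 FREE]
Op 3: b = malloc(5) -> b = 0; heap: [0-4 ALLOC][5-18 FREE]
Op 4: free(b) -> (freed b); heap: [0-18 FREE]
Op 5: c = malloc(3) -> c = 0; heap: [0-2 ALLOC][3-18 FREE]
Op 6: free(c) -> (freed c); heap: [0-18 FREE]
Op 7: d = malloc(2) -> d = 0; heap: [0-1 ALLOC][2-18 FREE]
Op 8: free(d) -> (freed d); heap: [0-18 FREE]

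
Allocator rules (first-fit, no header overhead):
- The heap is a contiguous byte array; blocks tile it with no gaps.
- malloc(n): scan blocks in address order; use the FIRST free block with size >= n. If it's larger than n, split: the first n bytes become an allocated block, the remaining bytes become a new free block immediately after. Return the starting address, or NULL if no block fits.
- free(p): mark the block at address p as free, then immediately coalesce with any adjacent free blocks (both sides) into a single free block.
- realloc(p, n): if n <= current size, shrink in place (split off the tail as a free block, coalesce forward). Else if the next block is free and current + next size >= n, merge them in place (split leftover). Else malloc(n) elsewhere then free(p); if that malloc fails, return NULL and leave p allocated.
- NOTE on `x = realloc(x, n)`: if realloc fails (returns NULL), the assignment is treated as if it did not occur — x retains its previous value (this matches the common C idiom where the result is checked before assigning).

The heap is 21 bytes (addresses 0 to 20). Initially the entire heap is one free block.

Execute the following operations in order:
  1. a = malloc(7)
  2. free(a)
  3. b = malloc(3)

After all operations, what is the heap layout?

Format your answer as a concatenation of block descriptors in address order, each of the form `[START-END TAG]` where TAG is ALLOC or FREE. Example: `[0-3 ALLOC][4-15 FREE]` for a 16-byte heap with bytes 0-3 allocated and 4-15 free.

Answer: [0-2 ALLOC][3-20 FREE]

Derivation:
Op 1: a = malloc(7) -> a = 0; heap: [0-6 ALLOC][7-20 FREE]
Op 2: free(a) -> (freed a); heap: [0-20 FREE]
Op 3: b = malloc(3) -> b = 0; heap: [0-2 ALLOC][3-20 FREE]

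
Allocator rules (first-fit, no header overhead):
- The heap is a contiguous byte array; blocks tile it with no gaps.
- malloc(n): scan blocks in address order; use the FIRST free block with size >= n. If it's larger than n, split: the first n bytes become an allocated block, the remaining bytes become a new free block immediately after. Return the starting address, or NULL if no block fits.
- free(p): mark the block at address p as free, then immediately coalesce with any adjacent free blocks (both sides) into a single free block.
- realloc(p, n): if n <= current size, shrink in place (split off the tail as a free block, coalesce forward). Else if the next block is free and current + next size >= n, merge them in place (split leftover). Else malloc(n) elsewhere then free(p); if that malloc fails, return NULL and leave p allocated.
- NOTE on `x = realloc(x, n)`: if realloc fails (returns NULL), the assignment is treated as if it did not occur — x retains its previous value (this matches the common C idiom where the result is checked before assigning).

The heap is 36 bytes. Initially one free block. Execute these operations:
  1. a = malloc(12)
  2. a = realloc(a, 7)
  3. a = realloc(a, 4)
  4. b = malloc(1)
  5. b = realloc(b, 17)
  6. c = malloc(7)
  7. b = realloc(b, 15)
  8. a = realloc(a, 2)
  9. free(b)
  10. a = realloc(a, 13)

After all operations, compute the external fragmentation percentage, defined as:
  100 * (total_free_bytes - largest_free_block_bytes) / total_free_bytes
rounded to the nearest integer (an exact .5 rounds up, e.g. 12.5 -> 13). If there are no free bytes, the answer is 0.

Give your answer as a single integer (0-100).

Answer: 50

Derivation:
Op 1: a = malloc(12) -> a = 0; heap: [0-11 ALLOC][12-35 FREE]
Op 2: a = realloc(a, 7) -> a = 0; heap: [0-6 ALLOC][7-35 FREE]
Op 3: a = realloc(a, 4) -> a = 0; heap: [0-3 ALLOC][4-35 FREE]
Op 4: b = malloc(1) -> b = 4; heap: [0-3 ALLOC][4-4 ALLOC][5-35 FREE]
Op 5: b = realloc(b, 17) -> b = 4; heap: [0-3 ALLOC][4-20 ALLOC][21-35 FREE]
Op 6: c = malloc(7) -> c = 21; heap: [0-3 ALLOC][4-20 ALLOC][21-27 ALLOC][28-35 FREE]
Op 7: b = realloc(b, 15) -> b = 4; heap: [0-3 ALLOC][4-18 ALLOC][19-20 FREE][21-27 ALLOC][28-35 FREE]
Op 8: a = realloc(a, 2) -> a = 0; heap: [0-1 ALLOC][2-3 FREE][4-18 ALLOC][19-20 FREE][21-27 ALLOC][28-35 FREE]
Op 9: free(b) -> (freed b); heap: [0-1 ALLOC][2-20 FREE][21-27 ALLOC][28-35 FREE]
Op 10: a = realloc(a, 13) -> a = 0; heap: [0-12 ALLOC][13-20 FREE][21-27 ALLOC][28-35 FREE]
Free blocks: [8 8] total_free=16 largest=8 -> 100*(16-8)/16 = 800/16 = 50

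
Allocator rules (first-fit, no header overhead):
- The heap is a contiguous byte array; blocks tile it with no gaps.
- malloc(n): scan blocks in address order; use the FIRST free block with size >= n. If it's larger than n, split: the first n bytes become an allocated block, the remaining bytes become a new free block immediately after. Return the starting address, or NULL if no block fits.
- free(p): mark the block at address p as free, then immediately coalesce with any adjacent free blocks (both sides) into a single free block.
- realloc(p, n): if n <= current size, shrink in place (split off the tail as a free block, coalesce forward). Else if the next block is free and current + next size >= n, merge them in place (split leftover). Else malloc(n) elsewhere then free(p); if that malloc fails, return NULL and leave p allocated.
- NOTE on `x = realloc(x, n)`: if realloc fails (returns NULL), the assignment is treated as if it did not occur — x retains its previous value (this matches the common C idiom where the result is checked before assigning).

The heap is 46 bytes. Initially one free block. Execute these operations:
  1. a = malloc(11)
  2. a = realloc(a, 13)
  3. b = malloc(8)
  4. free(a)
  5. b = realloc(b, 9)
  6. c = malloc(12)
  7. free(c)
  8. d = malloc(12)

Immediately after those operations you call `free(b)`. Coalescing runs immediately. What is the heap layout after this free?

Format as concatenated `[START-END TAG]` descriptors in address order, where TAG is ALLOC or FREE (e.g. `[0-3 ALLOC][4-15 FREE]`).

Op 1: a = malloc(11) -> a = 0; heap: [0-10 ALLOC][11-45 FREE]
Op 2: a = realloc(a, 13) -> a = 0; heap: [0-12 ALLOC][13-45 FREE]
Op 3: b = malloc(8) -> b = 13; heap: [0-12 ALLOC][13-20 ALLOC][21-45 FREE]
Op 4: free(a) -> (freed a); heap: [0-12 FREE][13-20 ALLOC][21-45 FREE]
Op 5: b = realloc(b, 9) -> b = 13; heap: [0-12 FREE][13-21 ALLOC][22-45 FREE]
Op 6: c = malloc(12) -> c = 0; heap: [0-11 ALLOC][12-12 FREE][13-21 ALLOC][22-45 FREE]
Op 7: free(c) -> (freed c); heap: [0-12 FREE][13-21 ALLOC][22-45 FREE]
Op 8: d = malloc(12) -> d = 0; heap: [0-11 ALLOC][12-12 FREE][13-21 ALLOC][22-45 FREE]
free(b): b = 13 -> block [13-21 ALLOC]; mark free, coalesce with adjacent free neighbors -> [0-11 ALLOC][12-45 FREE]

Answer: [0-11 ALLOC][12-45 FREE]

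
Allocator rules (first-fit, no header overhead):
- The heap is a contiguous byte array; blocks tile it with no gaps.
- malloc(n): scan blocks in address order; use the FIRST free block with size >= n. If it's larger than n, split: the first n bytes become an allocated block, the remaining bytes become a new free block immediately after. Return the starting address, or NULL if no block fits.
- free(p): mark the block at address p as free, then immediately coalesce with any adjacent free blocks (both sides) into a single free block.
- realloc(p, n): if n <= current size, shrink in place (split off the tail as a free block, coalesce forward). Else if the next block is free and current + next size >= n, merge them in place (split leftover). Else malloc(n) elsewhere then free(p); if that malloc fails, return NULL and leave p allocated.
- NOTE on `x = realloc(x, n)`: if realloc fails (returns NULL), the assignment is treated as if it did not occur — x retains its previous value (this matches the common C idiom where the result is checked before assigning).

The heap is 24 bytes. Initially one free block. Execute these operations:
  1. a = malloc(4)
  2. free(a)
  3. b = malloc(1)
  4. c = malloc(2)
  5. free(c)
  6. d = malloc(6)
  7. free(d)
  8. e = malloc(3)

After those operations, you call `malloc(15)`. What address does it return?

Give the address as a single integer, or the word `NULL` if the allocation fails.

Op 1: a = malloc(4) -> a = 0; heap: [0-3 ALLOC][4-23 FREE]
Op 2: free(a) -> (freed a); heap: [0-23 FREE]
Op 3: b = malloc(1) -> b = 0; heap: [0-0 ALLOC][1-23 FREE]
Op 4: c = malloc(2) -> c = 1; heap: [0-0 ALLOC][1-2 ALLOC][3-23 FREE]
Op 5: free(c) -> (freed c); heap: [0-0 ALLOC][1-23 FREE]
Op 6: d = malloc(6) -> d = 1; heap: [0-0 ALLOC][1-6 ALLOC][7-23 FREE]
Op 7: free(d) -> (freed d); heap: [0-0 ALLOC][1-23 FREE]
Op 8: e = malloc(3) -> e = 1; heap: [0-0 ALLOC][1-3 ALLOC][4-23 FREE]
malloc(15): first-fit scan over [0-0 ALLOC][1-3 ALLOC][4-23 FREE] -> 4

Answer: 4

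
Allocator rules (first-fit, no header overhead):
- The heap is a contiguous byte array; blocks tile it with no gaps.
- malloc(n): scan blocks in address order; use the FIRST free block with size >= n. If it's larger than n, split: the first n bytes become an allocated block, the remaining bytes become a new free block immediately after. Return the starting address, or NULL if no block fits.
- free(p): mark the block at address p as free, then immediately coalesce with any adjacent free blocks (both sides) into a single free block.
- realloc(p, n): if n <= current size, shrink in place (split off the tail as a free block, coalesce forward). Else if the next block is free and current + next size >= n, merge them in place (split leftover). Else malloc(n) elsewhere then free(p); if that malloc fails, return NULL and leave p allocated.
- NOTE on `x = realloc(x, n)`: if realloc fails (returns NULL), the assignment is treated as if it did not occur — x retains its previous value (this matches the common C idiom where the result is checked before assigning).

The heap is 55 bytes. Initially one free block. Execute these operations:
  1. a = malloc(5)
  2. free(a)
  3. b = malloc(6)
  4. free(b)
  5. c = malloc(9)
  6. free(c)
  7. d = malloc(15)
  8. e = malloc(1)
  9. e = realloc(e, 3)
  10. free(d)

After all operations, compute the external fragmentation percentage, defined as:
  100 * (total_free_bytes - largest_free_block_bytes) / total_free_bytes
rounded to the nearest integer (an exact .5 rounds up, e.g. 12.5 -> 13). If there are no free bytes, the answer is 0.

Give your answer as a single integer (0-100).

Answer: 29

Derivation:
Op 1: a = malloc(5) -> a = 0; heap: [0-4 ALLOC][5-54 FREE]
Op 2: free(a) -> (freed a); heap: [0-54 FREE]
Op 3: b = malloc(6) -> b = 0; heap: [0-5 ALLOC][6-54 FREE]
Op 4: free(b) -> (freed b); heap: [0-54 FREE]
Op 5: c = malloc(9) -> c = 0; heap: [0-8 ALLOC][9-54 FREE]
Op 6: free(c) -> (freed c); heap: [0-54 FREE]
Op 7: d = malloc(15) -> d = 0; heap: [0-14 ALLOC][15-54 FREE]
Op 8: e = malloc(1) -> e = 15; heap: [0-14 ALLOC][15-15 ALLOC][16-54 FREE]
Op 9: e = realloc(e, 3) -> e = 15; heap: [0-14 ALLOC][15-17 ALLOC][18-54 FREE]
Op 10: free(d) -> (freed d); heap: [0-14 FREE][15-17 ALLOC][18-54 FREE]
Free blocks: [15 37] total_free=52 largest=37 -> 100*(52-37)/52 = 1500/52 ≈ 28.846 -> rounds to 29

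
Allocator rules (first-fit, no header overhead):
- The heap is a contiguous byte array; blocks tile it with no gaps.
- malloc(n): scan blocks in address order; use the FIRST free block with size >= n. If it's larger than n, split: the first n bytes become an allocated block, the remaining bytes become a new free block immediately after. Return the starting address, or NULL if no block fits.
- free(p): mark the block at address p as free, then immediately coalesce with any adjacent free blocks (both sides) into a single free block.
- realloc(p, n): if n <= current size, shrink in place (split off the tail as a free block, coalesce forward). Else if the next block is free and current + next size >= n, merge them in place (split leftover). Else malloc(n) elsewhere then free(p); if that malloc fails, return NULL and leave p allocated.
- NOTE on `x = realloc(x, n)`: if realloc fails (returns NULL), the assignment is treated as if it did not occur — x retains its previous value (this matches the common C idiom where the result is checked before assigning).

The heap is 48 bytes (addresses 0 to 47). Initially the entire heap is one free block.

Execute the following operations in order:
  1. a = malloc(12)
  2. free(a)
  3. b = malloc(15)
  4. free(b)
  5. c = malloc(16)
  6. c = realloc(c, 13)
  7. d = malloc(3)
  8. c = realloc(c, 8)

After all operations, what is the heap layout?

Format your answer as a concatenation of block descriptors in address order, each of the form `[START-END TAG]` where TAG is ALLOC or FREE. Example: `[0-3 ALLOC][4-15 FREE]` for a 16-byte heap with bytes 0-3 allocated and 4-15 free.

Op 1: a = malloc(12) -> a = 0; heap: [0-11 ALLOC][12-47 FREE]
Op 2: free(a) -> (freed a); heap: [0-47 FREE]
Op 3: b = malloc(15) -> b = 0; heap: [0-14 ALLOC][15-47 FREE]
Op 4: free(b) -> (freed b); heap: [0-47 FREE]
Op 5: c = malloc(16) -> c = 0; heap: [0-15 ALLOC][16-47 FREE]
Op 6: c = realloc(c, 13) -> c = 0; heap: [0-12 ALLOC][13-47 FREE]
Op 7: d = malloc(3) -> d = 13; heap: [0-12 ALLOC][13-15 ALLOC][16-47 FREE]
Op 8: c = realloc(c, 8) -> c = 0; heap: [0-7 ALLOC][8-12 FREE][13-15 ALLOC][16-47 FREE]

Answer: [0-7 ALLOC][8-12 FREE][13-15 ALLOC][16-47 FREE]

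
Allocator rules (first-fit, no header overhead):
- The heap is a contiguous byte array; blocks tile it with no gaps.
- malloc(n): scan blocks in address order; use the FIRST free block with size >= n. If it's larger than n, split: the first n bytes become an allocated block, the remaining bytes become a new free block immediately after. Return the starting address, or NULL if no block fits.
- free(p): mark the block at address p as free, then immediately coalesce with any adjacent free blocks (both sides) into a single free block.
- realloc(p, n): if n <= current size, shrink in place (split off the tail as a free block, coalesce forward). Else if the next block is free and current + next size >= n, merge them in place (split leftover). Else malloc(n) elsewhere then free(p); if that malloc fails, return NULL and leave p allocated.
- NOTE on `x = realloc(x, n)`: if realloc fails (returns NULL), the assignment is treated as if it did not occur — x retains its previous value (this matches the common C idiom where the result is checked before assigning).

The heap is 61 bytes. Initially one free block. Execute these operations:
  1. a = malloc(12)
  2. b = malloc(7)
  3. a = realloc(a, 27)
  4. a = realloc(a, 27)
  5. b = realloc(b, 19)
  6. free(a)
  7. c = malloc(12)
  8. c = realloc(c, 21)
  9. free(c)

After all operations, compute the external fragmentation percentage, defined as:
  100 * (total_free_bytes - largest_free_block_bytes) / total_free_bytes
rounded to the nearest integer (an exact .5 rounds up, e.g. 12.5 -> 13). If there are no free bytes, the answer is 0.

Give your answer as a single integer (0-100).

Answer: 22

Derivation:
Op 1: a = malloc(12) -> a = 0; heap: [0-11 ALLOC][12-60 FREE]
Op 2: b = malloc(7) -> b = 12; heap: [0-11 ALLOC][12-18 ALLOC][19-60 FREE]
Op 3: a = realloc(a, 27) -> a = 19; heap: [0-11 FREE][12-18 ALLOC][19-45 ALLOC][46-60 FREE]
Op 4: a = realloc(a, 27) -> a = 19; heap: [0-11 FREE][12-18 ALLOC][19-45 ALLOC][46-60 FREE]
Op 5: b = realloc(b, 19) -> NULL (b unchanged); heap: [0-11 FREE][12-18 ALLOC][19-45 ALLOC][46-60 FREE]
Op 6: free(a) -> (freed a); heap: [0-11 FREE][12-18 ALLOC][19-60 FREE]
Op 7: c = malloc(12) -> c = 0; heap: [0-11 ALLOC][12-18 ALLOC][19-60 FREE]
Op 8: c = realloc(c, 21) -> c = 19; heap: [0-11 FREE][12-18 ALLOC][19-39 ALLOC][40-60 FREE]
Op 9: free(c) -> (freed c); heap: [0-11 FREE][12-18 ALLOC][19-60 FREE]
Free blocks: [12 42] total_free=54 largest=42 -> 100*(54-42)/54 = 1200/54 ≈ 22.222 -> rounds to 22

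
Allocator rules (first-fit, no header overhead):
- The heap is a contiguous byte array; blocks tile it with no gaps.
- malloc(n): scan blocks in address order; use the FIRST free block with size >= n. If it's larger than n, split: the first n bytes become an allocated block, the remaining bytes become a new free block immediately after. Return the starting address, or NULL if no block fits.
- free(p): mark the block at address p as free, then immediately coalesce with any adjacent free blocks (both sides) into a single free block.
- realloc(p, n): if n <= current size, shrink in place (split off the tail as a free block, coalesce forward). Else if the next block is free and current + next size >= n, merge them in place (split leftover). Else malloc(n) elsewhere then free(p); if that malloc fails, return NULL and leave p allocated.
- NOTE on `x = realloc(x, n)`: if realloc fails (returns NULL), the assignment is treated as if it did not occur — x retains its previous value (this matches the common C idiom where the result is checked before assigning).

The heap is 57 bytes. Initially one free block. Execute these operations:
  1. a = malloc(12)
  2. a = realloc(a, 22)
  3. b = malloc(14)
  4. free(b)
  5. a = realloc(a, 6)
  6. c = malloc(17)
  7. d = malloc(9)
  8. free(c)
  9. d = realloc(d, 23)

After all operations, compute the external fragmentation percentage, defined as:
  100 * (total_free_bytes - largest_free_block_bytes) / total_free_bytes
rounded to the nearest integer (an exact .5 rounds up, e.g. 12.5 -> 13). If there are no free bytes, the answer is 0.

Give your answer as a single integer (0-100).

Op 1: a = malloc(12) -> a = 0; heap: [0-11 ALLOC][12-56 FREE]
Op 2: a = realloc(a, 22) -> a = 0; heap: [0-21 ALLOC][22-56 FREE]
Op 3: b = malloc(14) -> b = 22; heap: [0-21 ALLOC][22-35 ALLOC][36-56 FREE]
Op 4: free(b) -> (freed b); heap: [0-21 ALLOC][22-56 FREE]
Op 5: a = realloc(a, 6) -> a = 0; heap: [0-5 ALLOC][6-56 FREE]
Op 6: c = malloc(17) -> c = 6; heap: [0-5 ALLOC][6-22 ALLOC][23-56 FREE]
Op 7: d = malloc(9) -> d = 23; heap: [0-5 ALLOC][6-22 ALLOC][23-31 ALLOC][32-56 FREE]
Op 8: free(c) -> (freed c); heap: [0-5 ALLOC][6-22 FREE][23-31 ALLOC][32-56 FREE]
Op 9: d = realloc(d, 23) -> d = 23; heap: [0-5 ALLOC][6-22 FREE][23-45 ALLOC][46-56 FREE]
Free blocks: [17 11] total_free=28 largest=17 -> 100*(28-17)/28 = 1100/28 ≈ 39.286 -> rounds to 39

Answer: 39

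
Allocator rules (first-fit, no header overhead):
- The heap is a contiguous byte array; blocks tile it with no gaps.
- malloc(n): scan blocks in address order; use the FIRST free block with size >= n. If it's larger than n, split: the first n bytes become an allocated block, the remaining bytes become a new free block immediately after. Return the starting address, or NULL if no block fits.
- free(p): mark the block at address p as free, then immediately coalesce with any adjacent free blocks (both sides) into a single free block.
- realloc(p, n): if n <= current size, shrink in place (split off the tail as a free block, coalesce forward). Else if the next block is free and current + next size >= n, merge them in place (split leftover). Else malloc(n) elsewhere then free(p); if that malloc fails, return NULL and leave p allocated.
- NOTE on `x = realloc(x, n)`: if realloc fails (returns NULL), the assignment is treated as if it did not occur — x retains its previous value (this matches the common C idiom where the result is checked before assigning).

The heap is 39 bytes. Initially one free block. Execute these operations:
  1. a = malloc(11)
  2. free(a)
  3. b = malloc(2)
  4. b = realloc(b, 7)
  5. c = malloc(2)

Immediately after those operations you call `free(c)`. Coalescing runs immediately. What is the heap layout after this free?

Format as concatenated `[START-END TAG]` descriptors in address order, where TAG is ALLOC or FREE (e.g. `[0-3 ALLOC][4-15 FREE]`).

Op 1: a = malloc(11) -> a = 0; heap: [0-10 ALLOC][11-38 FREE]
Op 2: free(a) -> (freed a); heap: [0-38 FREE]
Op 3: b = malloc(2) -> b = 0; heap: [0-1 ALLOC][2-38 FREE]
Op 4: b = realloc(b, 7) -> b = 0; heap: [0-6 ALLOC][7-38 FREE]
Op 5: c = malloc(2) -> c = 7; heap: [0-6 ALLOC][7-8 ALLOC][9-38 FREE]
free(c): c = 7 -> block [7-8 ALLOC]; mark free, coalesce with adjacent free neighbors -> [0-6 ALLOC][7-38 FREE]

Answer: [0-6 ALLOC][7-38 FREE]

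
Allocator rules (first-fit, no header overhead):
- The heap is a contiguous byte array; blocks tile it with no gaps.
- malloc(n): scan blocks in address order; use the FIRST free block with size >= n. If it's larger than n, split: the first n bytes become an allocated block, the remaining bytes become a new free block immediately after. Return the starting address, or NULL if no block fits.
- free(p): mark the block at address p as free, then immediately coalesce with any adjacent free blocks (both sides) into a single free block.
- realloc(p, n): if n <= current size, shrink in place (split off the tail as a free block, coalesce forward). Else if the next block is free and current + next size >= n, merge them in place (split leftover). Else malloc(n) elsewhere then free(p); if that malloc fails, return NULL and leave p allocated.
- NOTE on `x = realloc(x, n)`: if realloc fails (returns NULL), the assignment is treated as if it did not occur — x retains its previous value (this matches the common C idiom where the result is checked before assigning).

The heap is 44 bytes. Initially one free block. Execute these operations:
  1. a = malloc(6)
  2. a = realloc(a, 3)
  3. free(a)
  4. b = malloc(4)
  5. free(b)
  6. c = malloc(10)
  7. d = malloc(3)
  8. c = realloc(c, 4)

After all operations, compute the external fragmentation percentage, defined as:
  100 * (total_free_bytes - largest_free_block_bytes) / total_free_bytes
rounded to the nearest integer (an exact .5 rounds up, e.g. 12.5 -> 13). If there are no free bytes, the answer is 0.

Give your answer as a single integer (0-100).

Op 1: a = malloc(6) -> a = 0; heap: [0-5 ALLOC][6-43 FREE]
Op 2: a = realloc(a, 3) -> a = 0; heap: [0-2 ALLOC][3-43 FREE]
Op 3: free(a) -> (freed a); heap: [0-43 FREE]
Op 4: b = malloc(4) -> b = 0; heap: [0-3 ALLOC][4-43 FREE]
Op 5: free(b) -> (freed b); heap: [0-43 FREE]
Op 6: c = malloc(10) -> c = 0; heap: [0-9 ALLOC][10-43 FREE]
Op 7: d = malloc(3) -> d = 10; heap: [0-9 ALLOC][10-12 ALLOC][13-43 FREE]
Op 8: c = realloc(c, 4) -> c = 0; heap: [0-3 ALLOC][4-9 FREE][10-12 ALLOC][13-43 FREE]
Free blocks: [6 31] total_free=37 largest=31 -> 100*(37-31)/37 = 600/37 ≈ 16.216 -> rounds to 16

Answer: 16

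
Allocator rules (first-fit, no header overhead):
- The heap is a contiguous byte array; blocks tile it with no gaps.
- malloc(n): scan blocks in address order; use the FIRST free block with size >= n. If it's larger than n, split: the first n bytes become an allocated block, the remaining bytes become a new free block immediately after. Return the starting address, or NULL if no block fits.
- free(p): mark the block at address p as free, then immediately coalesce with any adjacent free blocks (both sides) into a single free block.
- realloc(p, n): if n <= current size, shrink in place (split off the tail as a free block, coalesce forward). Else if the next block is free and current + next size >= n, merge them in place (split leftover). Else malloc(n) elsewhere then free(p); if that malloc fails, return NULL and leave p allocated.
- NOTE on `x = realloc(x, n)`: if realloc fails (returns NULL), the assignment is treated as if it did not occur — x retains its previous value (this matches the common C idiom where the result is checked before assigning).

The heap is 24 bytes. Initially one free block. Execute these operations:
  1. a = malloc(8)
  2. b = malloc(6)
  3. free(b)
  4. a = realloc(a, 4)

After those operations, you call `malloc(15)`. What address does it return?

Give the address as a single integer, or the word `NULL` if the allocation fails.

Answer: 4

Derivation:
Op 1: a = malloc(8) -> a = 0; heap: [0-7 ALLOC][8-23 FREE]
Op 2: b = malloc(6) -> b = 8; heap: [0-7 ALLOC][8-13 ALLOC][14-23 FREE]
Op 3: free(b) -> (freed b); heap: [0-7 ALLOC][8-23 FREE]
Op 4: a = realloc(a, 4) -> a = 0; heap: [0-3 ALLOC][4-23 FREE]
malloc(15): first-fit scan over [0-3 ALLOC][4-23 FREE] -> 4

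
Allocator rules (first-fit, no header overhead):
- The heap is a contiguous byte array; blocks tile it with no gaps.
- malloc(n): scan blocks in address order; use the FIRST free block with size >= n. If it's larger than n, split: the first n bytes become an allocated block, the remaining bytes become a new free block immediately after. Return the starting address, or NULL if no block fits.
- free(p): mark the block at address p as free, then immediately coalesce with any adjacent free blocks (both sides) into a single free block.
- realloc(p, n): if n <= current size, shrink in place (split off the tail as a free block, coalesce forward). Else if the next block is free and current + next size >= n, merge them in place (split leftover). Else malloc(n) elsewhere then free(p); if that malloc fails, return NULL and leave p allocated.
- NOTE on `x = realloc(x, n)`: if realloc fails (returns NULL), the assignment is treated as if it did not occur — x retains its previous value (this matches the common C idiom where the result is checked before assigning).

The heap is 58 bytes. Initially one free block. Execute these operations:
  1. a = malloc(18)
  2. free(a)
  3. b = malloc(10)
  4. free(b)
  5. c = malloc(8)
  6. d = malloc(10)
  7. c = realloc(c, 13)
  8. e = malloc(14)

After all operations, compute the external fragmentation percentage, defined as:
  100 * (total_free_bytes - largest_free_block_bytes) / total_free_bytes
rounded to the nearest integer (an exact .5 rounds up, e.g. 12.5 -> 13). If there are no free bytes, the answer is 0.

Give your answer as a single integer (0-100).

Op 1: a = malloc(18) -> a = 0; heap: [0-17 ALLOC][18-57 FREE]
Op 2: free(a) -> (freed a); heap: [0-57 FREE]
Op 3: b = malloc(10) -> b = 0; heap: [0-9 ALLOC][10-57 FREE]
Op 4: free(b) -> (freed b); heap: [0-57 FREE]
Op 5: c = malloc(8) -> c = 0; heap: [0-7 ALLOC][8-57 FREE]
Op 6: d = malloc(10) -> d = 8; heap: [0-7 ALLOC][8-17 ALLOC][18-57 FREE]
Op 7: c = realloc(c, 13) -> c = 18; heap: [0-7 FREE][8-17 ALLOC][18-30 ALLOC][31-57 FREE]
Op 8: e = malloc(14) -> e = 31; heap: [0-7 FREE][8-17 ALLOC][18-30 ALLOC][31-44 ALLOC][45-57 FREE]
Free blocks: [8 13] total_free=21 largest=13 -> 100*(21-13)/21 = 800/21 ≈ 38.095 -> rounds to 38

Answer: 38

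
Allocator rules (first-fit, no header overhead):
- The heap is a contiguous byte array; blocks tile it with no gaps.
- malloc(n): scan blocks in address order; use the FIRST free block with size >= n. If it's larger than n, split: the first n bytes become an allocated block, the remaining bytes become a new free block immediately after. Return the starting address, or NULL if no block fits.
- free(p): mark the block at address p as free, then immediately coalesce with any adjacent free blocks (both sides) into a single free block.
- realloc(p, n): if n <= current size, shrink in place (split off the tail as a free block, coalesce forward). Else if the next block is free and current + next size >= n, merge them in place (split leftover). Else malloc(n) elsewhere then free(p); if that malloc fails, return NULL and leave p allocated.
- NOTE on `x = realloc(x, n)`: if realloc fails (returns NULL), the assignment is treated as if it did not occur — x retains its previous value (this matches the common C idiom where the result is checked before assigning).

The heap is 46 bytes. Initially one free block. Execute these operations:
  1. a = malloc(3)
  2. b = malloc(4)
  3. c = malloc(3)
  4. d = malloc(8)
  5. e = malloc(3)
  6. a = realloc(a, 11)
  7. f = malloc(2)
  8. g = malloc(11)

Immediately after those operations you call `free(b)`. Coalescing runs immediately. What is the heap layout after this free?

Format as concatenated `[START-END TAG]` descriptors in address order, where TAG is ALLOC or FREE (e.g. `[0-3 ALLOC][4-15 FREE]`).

Answer: [0-1 ALLOC][2-6 FREE][7-9 ALLOC][10-17 ALLOC][18-20 ALLOC][21-31 ALLOC][32-42 ALLOC][43-45 FREE]

Derivation:
Op 1: a = malloc(3) -> a = 0; heap: [0-2 ALLOC][3-45 FREE]
Op 2: b = malloc(4) -> b = 3; heap: [0-2 ALLOC][3-6 ALLOC][7-45 FREE]
Op 3: c = malloc(3) -> c = 7; heap: [0-2 ALLOC][3-6 ALLOC][7-9 ALLOC][10-45 FREE]
Op 4: d = malloc(8) -> d = 10; heap: [0-2 ALLOC][3-6 ALLOC][7-9 ALLOC][10-17 ALLOC][18-45 FREE]
Op 5: e = malloc(3) -> e = 18; heap: [0-2 ALLOC][3-6 ALLOC][7-9 ALLOC][10-17 ALLOC][18-20 ALLOC][21-45 FREE]
Op 6: a = realloc(a, 11) -> a = 21; heap: [0-2 FREE][3-6 ALLOC][7-9 ALLOC][10-17 ALLOC][18-20 ALLOC][21-31 ALLOC][32-45 FREE]
Op 7: f = malloc(2) -> f = 0; heap: [0-1 ALLOC][2-2 FREE][3-6 ALLOC][7-9 ALLOC][10-17 ALLOC][18-20 ALLOC][21-31 ALLOC][32-45 FREE]
Op 8: g = malloc(11) -> g = 32; heap: [0-1 ALLOC][2-2 FREE][3-6 ALLOC][7-9 ALLOC][10-17 ALLOC][18-20 ALLOC][21-31 ALLOC][32-42 ALLOC][43-45 FREE]
free(b): b = 3 -> block [3-6 ALLOC]; mark free, coalesce with adjacent free neighbors -> [0-1 ALLOC][2-6 FREE][7-9 ALLOC][10-17 ALLOC][18-20 ALLOC][21-31 ALLOC][32-42 ALLOC][43-45 FREE]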